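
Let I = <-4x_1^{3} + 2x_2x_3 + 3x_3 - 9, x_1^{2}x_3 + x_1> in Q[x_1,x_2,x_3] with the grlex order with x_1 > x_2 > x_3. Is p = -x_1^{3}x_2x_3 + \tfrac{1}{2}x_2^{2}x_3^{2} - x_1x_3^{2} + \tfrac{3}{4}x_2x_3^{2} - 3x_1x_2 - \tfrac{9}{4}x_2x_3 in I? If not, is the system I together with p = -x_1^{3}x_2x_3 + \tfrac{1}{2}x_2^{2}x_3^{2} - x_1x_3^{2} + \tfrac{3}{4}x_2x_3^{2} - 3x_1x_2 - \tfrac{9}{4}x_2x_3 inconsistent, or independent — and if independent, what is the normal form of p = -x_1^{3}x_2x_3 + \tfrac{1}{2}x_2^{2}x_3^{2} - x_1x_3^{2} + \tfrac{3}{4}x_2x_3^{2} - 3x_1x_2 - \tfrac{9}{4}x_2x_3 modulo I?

-x_1^{3}x_2x_3 + \tfrac{1}{2}x_2^{2}x_3^{2} - x_1x_3^{2} + \tfrac{3}{4}x_2x_3^{2} - 3x_1x_2 - \tfrac{9}{4}x_2x_3 is independent of I; its normal form modulo I is -x_1x_3^{2} - 3x_1x_2.

First compute the reduced Gröbner basis of I by Buchberger's algorithm.
f_1 = -4x_1^{3} + 2x_2x_3 + 3x_3 - 9, LT = x_1^{3}.
f_2 = x_1^{2}x_3 + x_1, LT = x_1^{2}x_3.

S(f_1,f_2): lcm = x_1^{3}x_3. S = -\tfrac{1}{2}x_2x_3^{2} - x_1^{2} - \tfrac{3}{4}x_3^{2} + \tfrac{9}{4}x_3.
  reduce S modulo (f_1, f_2):
  remainder -\tfrac{1}{2}x_2x_3^{2} - x_1^{2} - \tfrac{3}{4}x_3^{2} + \tfrac{9}{4}x_3 ≠ 0; add h_3 = -\tfrac{1}{2}x_2x_3^{2} - x_1^{2} - \tfrac{3}{4}x_3^{2} + \tfrac{9}{4}x_3 to the basis.

The other S-polynomials (S(f_1,h_3), S(f_2,h_3)) all reduce to 0 modulo the current basis, so we have a Gröbner basis.
Inter-reduce: drop elements whose leading term is divisible by another's, tail-reduce, and make monic.
Reduced Gröbner basis: {x_1^{3} - \tfrac{1}{2}x_2x_3 - \tfrac{3}{4}x_3 + \tfrac{9}{4}, x_1^{2}x_3 + x_1, x_2x_3^{2} + 2x_1^{2} + \tfrac{3}{2}x_3^{2} - \tfrac{9}{2}x_3}.
Label its elements g_1 = x_1^{3} - \tfrac{1}{2}x_2x_3 - \tfrac{3}{4}x_3 + \tfrac{9}{4}, g_2 = x_1^{2}x_3 + x_1, g_3 = x_2x_3^{2} + 2x_1^{2} + \tfrac{3}{2}x_3^{2} - \tfrac{9}{2}x_3.

Reduce p = -x_1^{3}x_2x_3 + \tfrac{1}{2}x_2^{2}x_3^{2} - x_1x_3^{2} + \tfrac{3}{4}x_2x_3^{2} - 3x_1x_2 - \tfrac{9}{4}x_2x_3 modulo G:
  leading term x_1^{3}x_2x_3: subtract (-x_2x_3)·g_1 from -x_1^{3}x_2x_3 + \tfrac{1}{2}x_2^{2}x_3^{2} - x_1x_3^{2} + \tfrac{3}{4}x_2x_3^{2} - 3x_1x_2 - \tfrac{9}{4}x_2x_3 → -x_1x_3^{2} - 3x_1x_2
  leading term x_1x_3^{2}: no divisor's leading term divides it; move -x_1x_3^{2} to the remainder.
  leading term x_1x_2: no divisor's leading term divides it; move -3x_1x_2 to the remainder.
  normal form = -x_1x_3^{2} - 3x_1x_2.
The normal form is nonzero, so p ∉ I. Since p minus its normal form lies in I, I + (p) = I + (r) where r = -x_1x_3^{2} - 3x_1x_2; decide whether this ideal is the whole ring.
Run Buchberger on G together with r (pairs among the g_i already reduce to 0 since G is a Gröbner basis):
g_1 = x_1^{3} - \tfrac{1}{2}x_2x_3 - \tfrac{3}{4}x_3 + \tfrac{9}{4}, LT = x_1^{3}.
g_2 = x_1^{2}x_3 + x_1, LT = x_1^{2}x_3.
g_3 = x_2x_3^{2} + 2x_1^{2} + \tfrac{3}{2}x_3^{2} - \tfrac{9}{2}x_3, LT = x_2x_3^{2}.
r = -x_1x_3^{2} - 3x_1x_2, LT = x_1x_3^{2}.

S(g_1,r): lcm = x_1^{3}x_3^{2}. S = -3x_1^{3}x_2 - \tfrac{1}{2}x_2x_3^{3} - \tfrac{3}{4}x_3^{3} + \tfrac{9}{4}x_3^{2}.
  reduce S modulo (g_1, g_2, g_3, r):
  remainder -\tfrac{3}{2}x_2^{2}x_3 - \tfrac{9}{4}x_2x_3 - x_1 + \tfrac{27}{4}x_2 ≠ 0; add m_5 = -\tfrac{3}{2}x_2^{2}x_3 - \tfrac{9}{4}x_2x_3 - x_1 + \tfrac{27}{4}x_2 to the basis.

S(g_2,r): lcm = x_1^{2}x_3^{2}. S = -3x_1^{2}x_2 + x_1x_3.
  reduce S modulo (g_1, g_2, g_3, r, m_5):
  remainder -3x_1^{2}x_2 + x_1x_3 ≠ 0; add m_6 = -3x_1^{2}x_2 + x_1x_3 to the basis.

S(g_3,r): lcm = x_1x_2x_3^{2}. S = 2x_1^{3} - 3x_1x_2^{2} + \tfrac{3}{2}x_1x_3^{2} - \tfrac{9}{2}x_1x_3.
  reduce S modulo (g_1, g_2, g_3, r, m_5, m_6):
  remainder -3x_1x_2^{2} - \tfrac{9}{2}x_1x_2 - \tfrac{9}{2}x_1x_3 + x_2x_3 + \tfrac{3}{2}x_3 - \tfrac{9}{2} ≠ 0; add m_7 = -3x_1x_2^{2} - \tfrac{9}{2}x_1x_2 - \tfrac{9}{2}x_1x_3 + x_2x_3 + \tfrac{3}{2}x_3 - \tfrac{9}{2} to the basis.

The other S-polynomials (S(g_1,g_2), S(g_1,g_3), S(g_2,g_3), S(g_1,m_5), S(g_2,m_5), S(g_3,m_5), S(r,m_5), S(g_1,m_6), S(g_2,m_6), S(g_3,m_6), S(r,m_6), S(m_5,m_6), S(g_1,m_7), S(g_2,m_7), S(g_3,m_7), S(r,m_7), S(m_5,m_7), S(m_6,m_7)) all reduce to 0 modulo the current basis, so we have a Gröbner basis.
Inter-reduce: drop elements whose leading term is divisible by another's, tail-reduce, and make monic.
Reduced Gröbner basis: {x_1^{3} - \tfrac{1}{2}x_2x_3 - \tfrac{3}{4}x_3 + \tfrac{9}{4}, x_1^{2}x_2 - \tfrac{1}{3}x_1x_3, x_1^{2}x_3 + x_1, x_1x_2^{2} + \tfrac{3}{2}x_1x_2 + \tfrac{3}{2}x_1x_3 - \tfrac{1}{3}x_2x_3 - \tfrac{1}{2}x_3 + \tfrac{3}{2}, x_1x_3^{2} + 3x_1x_2, x_2^{2}x_3 + \tfrac{3}{2}x_2x_3 + \tfrac{2}{3}x_1 - \tfrac{9}{2}x_2, x_2x_3^{2} + 2x_1^{2} + \tfrac{3}{2}x_3^{2} - \tfrac{9}{2}x_3}.
The reduced Gröbner basis of I + (p) is {x_1^{3} - \tfrac{1}{2}x_2x_3 - \tfrac{3}{4}x_3 + \tfrac{9}{4}, x_1^{2}x_2 - \tfrac{1}{3}x_1x_3, x_1^{2}x_3 + x_1, x_1x_2^{2} + \tfrac{3}{2}x_1x_2 + \tfrac{3}{2}x_1x_3 - \tfrac{1}{3}x_2x_3 - \tfrac{1}{2}x_3 + \tfrac{3}{2}, x_1x_3^{2} + 3x_1x_2, x_2^{2}x_3 + \tfrac{3}{2}x_2x_3 + \tfrac{2}{3}x_1 - \tfrac{9}{2}x_2, x_2x_3^{2} + 2x_1^{2} + \tfrac{3}{2}x_3^{2} - \tfrac{9}{2}x_3} ≠ {1}, a proper ideal, so the enlarged system stays consistent: p is independent of I, with normal form -x_1x_3^{2} - 3x_1x_2.

The remainder on division by a Gröbner basis is unique — it is the normal form.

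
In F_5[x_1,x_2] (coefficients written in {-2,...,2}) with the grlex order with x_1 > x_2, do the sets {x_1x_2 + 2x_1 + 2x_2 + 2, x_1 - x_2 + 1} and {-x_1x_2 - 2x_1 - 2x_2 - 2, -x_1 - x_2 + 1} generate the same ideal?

Since reduced Gröbner bases are canonical representatives of ideals under a given ordering, it suffices to compute and compare them.
Buchberger on the first generating set:
f_1 = x_1x_2 + 2x_1 + 2x_2 + 2, LT = x_1x_2.
f_2 = x_1 - x_2 + 1, LT = x_1.

S(f_1,f_2): lcm = x_1x_2. S = x_2^2 + 2x_1 + x_2 + 2.
  leading term x_2^2: no divisor's leading term divides it; move x_2^2 to the remainder.
  leading term x_1: subtract (2)·f_2 from 2x_1 + x_2 + 2 → -2x_2
  leading term x_2: no divisor's leading term divides it; move -2x_2 to the remainder.
  remainder x_2^2 - 2x_2 ≠ 0; add g_3 = x_2^2 - 2x_2 to the basis.

S(f_1,g_3): lcm = x_1x_2^2. S = -x_1x_2 + 2x_2^2 + 2x_2.
  leading term x_1x_2: subtract (-1)·f_1 from -x_1x_2 + 2x_2^2 + 2x_2 → 2x_2^2 + 2x_1 - x_2 + 2
  leading term x_2^2: subtract (2)·g_3 from 2x_2^2 + 2x_1 - x_2 + 2 → 2x_1 - 2x_2 + 2
  leading term x_1: subtract (2)·f_2 from 2x_1 - 2x_2 + 2 → 0
  remainder 0.

S(f_2,g_3): leading monomials are coprime, so the S-polynomial reduces to 0 (Buchberger's first criterion).
Every S-polynomial of the final basis reduces to 0, so we have a Gröbner basis.
Inter-reduce: drop elements whose leading term is divisible by another's, tail-reduce, and make monic.
Reduced Gröbner basis: {x_2^2 - 2x_2, x_1 - x_2 + 1}.

Buchberger on the second generating set:
h_1 = -x_1x_2 - 2x_1 - 2x_2 - 2, LT = x_1x_2.
h_2 = -x_1 - x_2 + 1, LT = x_1.

S(h_1,h_2): lcm = x_1x_2. S = -x_2^2 + 2x_1 - 2x_2 + 2.
  leading term x_2^2: no divisor's leading term divides it; move -x_2^2 to the remainder.
  leading term x_1: subtract (-2)·h_2 from 2x_1 - 2x_2 + 2 → x_2 - 1
  leading term x_2: no divisor's leading term divides it; move x_2 to the remainder.
  leading term 1: no divisor's leading term divides it; move -1 to the remainder.
  remainder -x_2^2 + x_2 - 1 ≠ 0; add k_3 = -x_2^2 + x_2 - 1 to the basis.

S(h_1,k_3): lcm = x_1x_2^2. S = -2x_1x_2 + 2x_2^2 - x_1 + 2x_2.
  leading term x_1x_2: subtract (2)·h_1 from -2x_1x_2 + 2x_2^2 - x_1 + 2x_2 → 2x_2^2 - 2x_1 + x_2 - 1
  leading term x_2^2: subtract (-2)·k_3 from 2x_2^2 - 2x_1 + x_2 - 1 → -2x_1 - 2x_2 + 2
  leading term x_1: subtract (2)·h_2 from -2x_1 - 2x_2 + 2 → 0
  remainder 0.

S(h_2,k_3): leading monomials are coprime, so the S-polynomial reduces to 0 (Buchberger's first criterion).
Every S-polynomial of the final basis reduces to 0, so we have a Gröbner basis.
Inter-reduce: drop elements whose leading term is divisible by another's, tail-reduce, and make monic.
Reduced Gröbner basis: {x_2^2 - x_2 + 1, x_1 + x_2 - 1}.

Since the reduced bases disagree, the two ideals are not the same.

No, the ideals differ.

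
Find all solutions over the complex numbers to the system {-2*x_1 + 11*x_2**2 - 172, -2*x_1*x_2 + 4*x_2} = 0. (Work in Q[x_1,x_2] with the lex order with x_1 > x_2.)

{(2, -4), (-86, 0), (2, 4)}

Compute a lex Gröbner basis by Buchberger's algorithm.
f_1 = -2*x_1 + 11*x_2**2 - 172, LT = x_1.
f_2 = -2*x_1*x_2 + 4*x_2, LT = x_1*x_2.

S(f_1,f_2): lcm = x_1*x_2. S = -11/2*x_2**3 + 88*x_2.
  reduce S modulo (f_1, f_2):
  remainder -11/2*x_2**3 + 88*x_2 ≠ 0; add h_3 = -11/2*x_2**3 + 88*x_2 to the basis.

The other S-polynomials (S(f_1,h_3), S(f_2,h_3)) all reduce to 0 modulo the current basis, so we have a Gröbner basis.
Inter-reduce: drop elements whose leading term is divisible by another's, tail-reduce, and make monic.
Reduced Gröbner basis: {x_1 - 11/2*x_2**2 + 86, x_2**3 - 16*x_2}.

Since the basis is lex-ordered, x_2**3 - 16*x_2 is univariate in x_2. Its roots are {-4, 0, 4}. Back-substituting each root into the other basis elements fixes the other coordinates.
  x_2 = -4: the earlier basis element becomes x_1 - 2 = 0, giving x_1 = 2 — point (2, -4).
  x_2 = 0: the earlier basis element becomes x_1 + 86 = 0, giving x_1 = -86 — point (-86, 0).
  x_2 = 4: the earlier basis element becomes x_1 - 2 = 0, giving x_1 = 2 — point (2, 4).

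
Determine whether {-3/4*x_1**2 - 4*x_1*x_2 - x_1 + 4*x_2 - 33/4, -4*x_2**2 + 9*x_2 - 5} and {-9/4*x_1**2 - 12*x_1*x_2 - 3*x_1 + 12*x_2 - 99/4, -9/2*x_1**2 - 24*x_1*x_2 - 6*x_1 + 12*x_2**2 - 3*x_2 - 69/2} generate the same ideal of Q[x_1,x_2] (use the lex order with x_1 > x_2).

Yes, the ideals are equal.

Equality of ideals is decidable: compute both reduced Gröbner bases (unique for the ordering) and check whether they agree.
Buchberger on the first generating set:
f_1 = -3/4*x_1**2 - 4*x_1*x_2 - x_1 + 4*x_2 - 33/4, LT = x_1**2.
f_2 = -4*x_2**2 + 9*x_2 - 5, LT = x_2**2.

The S-polynomials (S(f_1,f_2)) all reduce to 0 modulo the current basis, so we have a Gröbner basis.
Inter-reduce: drop elements whose leading term is divisible by another's, tail-reduce, and make monic.
Reduced Gröbner basis: {x_1**2 + 16/3*x_1*x_2 + 4/3*x_1 - 16/3*x_2 + 11, x_2**2 - 9/4*x_2 + 5/4}.

Buchberger on the second generating set:
h_1 = -9/4*x_1**2 - 12*x_1*x_2 - 3*x_1 + 12*x_2 - 99/4, LT = x_1**2.
h_2 = -9/2*x_1**2 - 24*x_1*x_2 - 6*x_1 + 12*x_2**2 - 3*x_2 - 69/2, LT = x_1**2.

S(h_1,h_2): lcm = x_1**2. S = 8/3*x_2**2 - 6*x_2 + 10/3.
  reduce S modulo (h_1, h_2):
  remainder 8/3*x_2**2 - 6*x_2 + 10/3 ≠ 0; add k_3 = 8/3*x_2**2 - 6*x_2 + 10/3 to the basis.

The other S-polynomials (S(h_1,k_3), S(h_2,k_3)) all reduce to 0 modulo the current basis, so we have a Gröbner basis.
Inter-reduce: drop elements whose leading term is divisible by another's, tail-reduce, and make monic.
Reduced Gröbner basis: {x_1**2 + 16/3*x_1*x_2 + 4/3*x_1 - 16/3*x_2 + 11, x_2**2 - 9/4*x_2 + 5/4}.

The two bases agree; hence the ideals are identical.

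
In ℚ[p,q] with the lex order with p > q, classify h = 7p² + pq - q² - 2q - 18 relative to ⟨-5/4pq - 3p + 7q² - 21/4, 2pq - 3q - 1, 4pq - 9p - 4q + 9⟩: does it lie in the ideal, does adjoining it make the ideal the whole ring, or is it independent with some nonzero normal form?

Adjoining 7p² + pq - q² - 2q - 18 makes the ideal the whole ring: the system is inconsistent.

First compute the reduced Gröbner basis of I by Buchberger's algorithm.
f_1 = -5/4pq - 3p + 7q² - 21/4, LT = pq.
f_2 = 2pq - 3q - 1, LT = pq.
f_3 = 4pq - 9p - 4q + 9, LT = pq.

S(f_1,f_2): lcm = pq. S = 12/5p - 28/5q² + 3/2q + 47/10.
  leading term p: no divisor's leading term divides it; move 12/5p to the remainder.
  leading term q²: no divisor's leading term divides it; move -28/5q² to the remainder.
  leading term q: no divisor's leading term divides it; move 3/2q to the remainder.
  leading term 1: no divisor's leading term divides it; move 47/10 to the remainder.
  remainder 12/5p - 28/5q² + 3/2q + 47/10 ≠ 0; add k_4 = 12/5p - 28/5q² + 3/2q + 47/10 to the basis.

S(f_1,f_3): lcm = pq. S = 93/20p - 28/5q² + q + 39/20.
  leading term p: subtract (31/16)·k_4 from 93/20p - 28/5q² + q + 39/20 → 21/4q² - 61/32q - 229/32
  leading term q²: no divisor's leading term divides it; move 21/4q² to the remainder.
  leading term q: no divisor's leading term divides it; move -61/32q to the remainder.
  leading term 1: no divisor's leading term divides it; move -229/32 to the remainder.
  remainder 21/4q² - 61/32q - 229/32 ≠ 0; add k_5 = 21/4q² - 61/32q - 229/32 to the basis.

S(f_2,f_3): lcm = pq. S = 9/4p - ½q - 11/4.
  leading term p: subtract (15/16)·k_4 from 9/4p - ½q - 11/4 → 21/4q² - 61/32q - 229/32
  leading term q²: subtract (1)·k_5 from 21/4q² - 61/32q - 229/32 → 0
  remainder 0.

S(f_1,k_4): lcm = pq. S = 12/5p + 7/3q³ - 249/40q² - 47/24q + 21/5.
  leading term p: subtract (1)·k_4 from 12/5p + 7/3q³ - 249/40q² - 47/24q + 21/5 → 7/3q³ - ⅝q² - 83/24q - ½
  leading term q³: subtract (4/9q)·k_5 from 7/3q³ - ⅝q² - 83/24q - ½ → 2/9q² - 5/18q - ½
  leading term q²: subtract (8/189)·k_5 from 2/9q² - 5/18q - ½ → -149/756q - 149/756
  leading term q: no divisor's leading term divides it; move -149/756q to the remainder.
  leading term 1: no divisor's leading term divides it; move -149/756 to the remainder.
  remainder -149/756q - 149/756 ≠ 0; add k_6 = -149/756q - 149/756 to the basis.

S(f_2,k_4): lcm = pq. S = 7/3q³ - ⅝q² - 83/24q - ½.
  leading term q³: subtract (4/9q)·k_5 from 7/3q³ - ⅝q² - 83/24q - ½ → 2/9q² - 5/18q - ½
  leading term q²: subtract (8/189)·k_5 from 2/9q² - 5/18q - ½ → -149/756q - 149/756
  leading term q: subtract (1)·k_6 from -149/756q - 149/756 → 0
  remainder 0.

S(f_3,k_4): lcm = pq. S = -9/4p + 7/3q³ - ⅝q² - 71/24q + 9/4.
  leading term p: subtract (-15/16)·k_4 from -9/4p + 7/3q³ - ⅝q² - 71/24q + 9/4 → 7/3q³ - 47/8q² - 149/96q + 213/32
  leading term q³: subtract (4/9q)·k_5 from 7/3q³ - 47/8q² - 149/96q + 213/32 → -181/36q² + 469/288q + 213/32
  leading term q²: subtract (-181/189)·k_5 from -181/36q² + 469/288q + 213/32 → -149/756q - 149/756
  leading term q: subtract (1)·k_6 from -149/756q - 149/756 → 0
  remainder 0.

S(f_1,k_5): lcm = pq². S = 2321/840pq + 229/168p - 28/5q³ + 21/5q.
  leading term pq: subtract (-2321/1050)·f_1 from 2321/840pq + 229/168p - 28/5q³ + 21/5q → -3161/600p - 28/5q³ + 2321/150q² + 21/5q - 2321/200
  leading term p: subtract (-3161/1440)·k_4 from -3161/600p - 28/5q³ + 2321/150q² + 21/5q - 2321/200 → -28/5q³ + 229/72q² + 7193/960q - 3709/2880
  leading term q³: subtract (-16/15q)·k_5 from -28/5q³ + 229/72q² + 7193/960q - 3709/2880 → 413/360q² - 9/64q - 3709/2880
  leading term q²: subtract (59/270)·k_5 from 413/360q² - 9/64q - 3709/2880 → 149/540q + 149/540
  leading term q: subtract (-7/5)·k_6 from 149/540q + 149/540 → 0
  remainder 0.

S(f_2,k_5): lcm = pq². S = 61/168pq + 229/168p - 3/2q² - ½q.
  leading term pq: subtract (-61/210)·f_1 from 61/168pq + 229/168p - 3/2q² - ½q → 59/120p + 8/15q² - ½q - 61/40
  leading term p: subtract (59/288)·k_4 from 59/120p + 8/15q² - ½q - 61/40 → 121/72q² - 155/192q - 1433/576
  leading term q²: subtract (121/378)·k_5 from 121/72q² - 155/192q - 1433/576 → -149/756q - 149/756
  leading term q: subtract (1)·k_6 from -149/756q - 149/756 → 0
  remainder 0.

S(f_3,k_5): lcm = pq². S = -317/168pq + 229/168p - q² + 9/4q.
  leading term pq: subtract (317/210)·f_1 from -317/168pq + 229/168p - q² + 9/4q → 707/120p - 347/30q² + 9/4q + 317/40
  leading term p: subtract (707/288)·k_4 from 707/120p - 347/30q² + 9/4q + 317/40 → 157/72q² - 275/192q - 2081/576
  leading term q²: subtract (157/378)·k_5 from 157/72q² - 275/192q - 2081/576 → -1937/3024q - 1937/3024
  leading term q: subtract (13/4)·k_6 from -1937/3024q - 1937/3024 → 0
  remainder 0.

S(k_4,k_5): leading monomials are coprime, so the S-polynomial reduces to 0 (Buchberger's first criterion).
S(f_1,k_6): lcm = pq. S = 7/5p - 28/5q² + 21/5.
  leading term p: subtract (7/12)·k_4 from 7/5p - 28/5q² + 21/5 → -7/3q² - ⅞q + 35/24
  leading term q²: subtract (-4/9)·k_5 from -7/3q² - ⅞q + 35/24 → -31/18q - 31/18
  leading term q: subtract (1302/149)·k_6 from -31/18q - 31/18 → 0
  remainder 0.

S(f_2,k_6): lcm = pq. S = -p - 3/2q - ½.
  leading term p: subtract (-5/12)·k_4 from -p - 3/2q - ½ → -7/3q² - ⅞q + 35/24
  leading term q²: subtract (-4/9)·k_5 from -7/3q² - ⅞q + 35/24 → -31/18q - 31/18
  leading term q: subtract (1302/149)·k_6 from -31/18q - 31/18 → 0
  remainder 0.

S(f_3,k_6): lcm = pq. S = -13/4p - q + 9/4.
  leading term p: subtract (-65/48)·k_4 from -13/4p - q + 9/4 → -91/12q² + 33/32q + 827/96
  leading term q²: subtract (-13/9)·k_5 from -91/12q² + 33/32q + 827/96 → -31/18q - 31/18
  leading term q: subtract (1302/149)·k_6 from -31/18q - 31/18 → 0
  remainder 0.

S(k_4,k_6): leading monomials are coprime, so the S-polynomial reduces to 0 (Buchberger's first criterion).
S(k_5,k_6): lcm = q². S = -229/168q - 229/168.
  leading term q: subtract (2061/298)·k_6 from -229/168q - 229/168 → 0
  remainder 0.

Every S-polynomial of the final basis reduces to 0, so we have a Gröbner basis.
Inter-reduce: drop elements whose leading term is divisible by another's, tail-reduce, and make monic.
Reduced Gröbner basis: {p - 1, q + 1}.
Label its elements g_1 = p - 1, g_2 = q + 1.

Reduce h = 7p² + pq - q² - 2q - 18 modulo G:
  leading term p²: subtract (7p)·g_1 from 7p² + pq - q² - 2q - 18 → pq + 7p - q² - 2q - 18
  leading term pq: subtract (q)·g_1 from pq + 7p - q² - 2q - 18 → 7p - q² - q - 18
  leading term p: subtract (7)·g_1 from 7p - q² - q - 18 → -q² - q - 11
  leading term q²: subtract (-q)·g_2 from -q² - q - 11 → -11
  leading term 1: no divisor's leading term divides it; move -11 to the remainder.
  normal form = -11.
The normal form is nonzero, so h ∉ I. Since h minus its normal form lies in I, I + (h) = I + (r) where r = -11; decide whether this ideal is the whole ring.
Here r = -11 is a nonzero constant, hence a unit: 1 ∈ I + (h), the Gröbner basis of I + (h) is {1}, and the enlarged system has no common solution — adjoining h is inconsistent.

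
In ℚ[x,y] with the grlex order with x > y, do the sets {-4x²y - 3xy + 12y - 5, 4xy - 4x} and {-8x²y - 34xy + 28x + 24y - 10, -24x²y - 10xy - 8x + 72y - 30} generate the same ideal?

Yes, the ideals are equal.

For a fixed monomial order, each ideal has a unique reduced Gröbner basis; comparing bases decides equality.
Buchberger on the first generating set:
f_1 = -4x²y - 3xy + 12y - 5, LT = x²y.
f_2 = 4xy - 4x, LT = xy.

S(f_1,f_2): lcm = x²y. S = x² + ¾xy - 3y + 5/4.
  reduce S modulo (f_1, f_2):
  remainder x² + ¾x - 3y + 5/4 ≠ 0; add g_3 = x² + ¾x - 3y + 5/4 to the basis.

S(f_1,g_3): lcm = x²y. S = 3y² - 17/4y + 5/4.
  reduce S modulo (f_1, f_2, g_3):
  remainder 3y² - 17/4y + 5/4 ≠ 0; add g_4 = 3y² - 17/4y + 5/4 to the basis.

The other S-polynomials (S(f_2,g_3), S(f_1,g_4), S(f_2,g_4), S(g_3,g_4)) all reduce to 0 modulo the current basis, so we have a Gröbner basis.
Inter-reduce: drop elements whose leading term is divisible by another's, tail-reduce, and make monic.
Reduced Gröbner basis: {x² + ¾x - 3y + 5/4, xy - x, y² - 17/12y + 5/12}.

Buchberger on the second generating set:
h_1 = -8x²y - 34xy + 28x + 24y - 10, LT = x²y.
h_2 = -24x²y - 10xy - 8x + 72y - 30, LT = x²y.

S(h_1,h_2): lcm = x²y. S = 23/6xy - 23/6x.
  reduce S modulo (h_1, h_2):
  remainder 23/6xy - 23/6x ≠ 0; add k_3 = 23/6xy - 23/6x to the basis.

S(h_1,k_3): lcm = x²y. S = x² + 17/4xy - 7/2x - 3y + 5/4.
  reduce S modulo (h_1, h_2, k_3):
  remainder x² + ¾x - 3y + 5/4 ≠ 0; add k_4 = x² + ¾x - 3y + 5/4 to the basis.

S(h_1,k_4): lcm = x²y. S = 7/2xy + 3y² - 7/2x - 17/4y + 5/4.
  reduce S modulo (h_1, h_2, k_3, k_4):
  remainder 3y² - 17/4y + 5/4 ≠ 0; add k_5 = 3y² - 17/4y + 5/4 to the basis.

The other S-polynomials (S(h_2,k_3), S(h_2,k_4), S(k_3,k_4), S(h_1,k_5), S(h_2,k_5), S(k_3,k_5), S(k_4,k_5)) all reduce to 0 modulo the current basis, so we have a Gröbner basis.
Inter-reduce: drop elements whose leading term is divisible by another's, tail-reduce, and make monic.
Reduced Gröbner basis: {x² + ¾x - 3y + 5/4, xy - x, y² - 17/12y + 5/12}.

Same reduced basis, so the two generating sets span the same ideal.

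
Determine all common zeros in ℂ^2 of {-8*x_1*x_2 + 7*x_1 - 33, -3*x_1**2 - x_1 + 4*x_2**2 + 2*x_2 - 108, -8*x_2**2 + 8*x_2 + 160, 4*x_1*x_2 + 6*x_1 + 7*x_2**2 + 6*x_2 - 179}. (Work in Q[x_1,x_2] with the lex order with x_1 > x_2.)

{(-1, 5)}

Compute a lex Gröbner basis by Buchberger's algorithm.
f_1 = -8*x_1*x_2 + 7*x_1 - 33, LT = x_1*x_2.
f_2 = -3*x_1**2 - x_1 + 4*x_2**2 + 2*x_2 - 108, LT = x_1**2.
f_3 = -8*x_2**2 + 8*x_2 + 160, LT = x_2**2.
f_4 = 4*x_1*x_2 + 6*x_1 + 7*x_2**2 + 6*x_2 - 179, LT = x_1*x_2.

S(f_1,f_2): lcm = x_1**2*x_2. S = -7/8*x_1**2 - 1/3*x_1*x_2 + 33/8*x_1 + 4/3*x_2**3 + 2/3*x_2**2 - 36*x_2.
  reduce S modulo (f_1, f_2, f_3, f_4):
  remainder 33/8*x_1 - 109/12*x_2 + 1189/24 ≠ 0; add h_5 = 33/8*x_1 - 109/12*x_2 + 1189/24 to the basis.

S(f_1,f_3): lcm = x_1*x_2**2. S = 1/8*x_1*x_2 + 20*x_1 + 33/8*x_2.
  reduce S modulo (f_1, f_2, f_3, f_4, h_5):
  remainder 1549/32*x_2 - 7745/32 ≠ 0; add h_6 = 1549/32*x_2 - 7745/32 to the basis.

The other S-polynomials (S(f_1,f_4), S(f_2,f_3), S(f_2,f_4), S(f_3,f_4), S(f_1,h_5), S(f_2,h_5), S(f_3,h_5), S(f_4,h_5), S(f_1,h_6), S(f_2,h_6), S(f_3,h_6), S(f_4,h_6), S(h_5,h_6)) all reduce to 0 modulo the current basis, so we have a Gröbner basis.
Inter-reduce: drop elements whose leading term is divisible by another's, tail-reduce, and make monic.
Reduced Gröbner basis: {x_1 + 1, x_2 - 5}.

The lex basis is triangular: the last element involves only x_2. Solving x_2 - 5 = 0 gives x_2 ∈ {5}; substituting each value into the earlier elements determines the remaining variables.
  x_2 = 5: the earlier basis element becomes x_1 + 1 = 0, giving x_1 = -1 — point (-1, 5).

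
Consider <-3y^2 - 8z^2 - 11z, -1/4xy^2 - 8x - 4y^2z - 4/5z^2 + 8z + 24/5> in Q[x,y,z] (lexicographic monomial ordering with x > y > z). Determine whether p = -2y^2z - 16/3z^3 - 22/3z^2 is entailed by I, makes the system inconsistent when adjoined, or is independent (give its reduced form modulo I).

-2y^2z - 16/3z^3 - 22/3z^2 lies in I (it reduces to 0).

First compute the reduced Gröbner basis of I by Buchberger's algorithm.
f_1 = -3y^2 - 8z^2 - 11z, LT = y^2.
f_2 = -1/4xy^2 - 8x - 4y^2z - 4/5z^2 + 8z + 24/5, LT = xy^2.

S(f_1,f_2): lcm = xy^2. S = 8/3xz^2 + 11/3xz - 32x - 16y^2z - 16/5z^2 + 32z + 96/5.
  leading term xz^2: no divisor's leading term divides it; move 8/3xz^2 to the remainder.
  leading term xz: no divisor's leading term divides it; move 11/3xz to the remainder.
  leading term x: no divisor's leading term divides it; move -32x to the remainder.
  leading term y^2z: subtract (16/3z)·f_1 from -16y^2z - 16/5z^2 + 32z + 96/5 → 128/3z^3 + 832/15z^2 + 32z + 96/5
  leading term z^3: no divisor's leading term divides it; move 128/3z^3 to the remainder.
  leading term z^2: no divisor's leading term divides it; move 832/15z^2 to the remainder.
  leading term z: no divisor's leading term divides it; move 32z to the remainder.
  leading term 1: no divisor's leading term divides it; move 96/5 to the remainder.
  remainder 8/3xz^2 + 11/3xz - 32x + 128/3z^3 + 832/15z^2 + 32z + 96/5 ≠ 0; add h_3 = 8/3xz^2 + 11/3xz - 32x + 128/3z^3 + 832/15z^2 + 32z + 96/5 to the basis.

The other S-polynomials (S(f_1,h_3), S(f_2,h_3)) all reduce to 0 modulo the current basis, so we have a Gröbner basis.
Inter-reduce: drop elements whose leading term is divisible by another's, tail-reduce, and make monic.
Reduced Gröbner basis: {xz^2 + 11/8xz - 12x + 16z^3 + 104/5z^2 + 12z + 36/5, y^2 + 8/3z^2 + 11/3z}.
Label its elements g_1 = xz^2 + 11/8xz - 12x + 16z^3 + 104/5z^2 + 12z + 36/5, g_2 = y^2 + 8/3z^2 + 11/3z.

Reduce p = -2y^2z - 16/3z^3 - 22/3z^2 modulo G:
  leading term y^2z: subtract (-2z)·g_2 from -2y^2z - 16/3z^3 - 22/3z^2 → 0
  normal form = 0.
Since the normal form is 0, p ∈ I.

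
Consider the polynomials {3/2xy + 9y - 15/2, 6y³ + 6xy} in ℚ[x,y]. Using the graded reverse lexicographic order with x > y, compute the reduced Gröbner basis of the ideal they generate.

This is the nonlinear analogue of row-reducing a linear system.

f_1 = 3/2xy + 9y - 15/2, LT = xy.
f_2 = 6y³ + 6xy, LT = y³.

S(f_1,f_2): lcm = xy³. S = -x²y + 6y³ - 5y².
  reduce S modulo (f_1, f_2):
  remainder -5y² - 5x ≠ 0; add g_3 = -5y² - 5x to the basis.

S(f_1,g_3): lcm = xy². S = -x² + 6y² - 5y.
  reduce S modulo (f_1, f_2, g_3):
  remainder -x² - 6x - 5y ≠ 0; add g_4 = -x² - 6x - 5y to the basis.

The other S-polynomials (S(f_2,g_3), S(f_1,g_4), S(f_2,g_4), S(g_3,g_4)) all reduce to 0 modulo the current basis, so we have a Gröbner basis.
Inter-reduce: drop elements whose leading term is divisible by another's, tail-reduce, and make monic.

G = {x² + 6x + 5y, xy + 6y - 5, y² + x}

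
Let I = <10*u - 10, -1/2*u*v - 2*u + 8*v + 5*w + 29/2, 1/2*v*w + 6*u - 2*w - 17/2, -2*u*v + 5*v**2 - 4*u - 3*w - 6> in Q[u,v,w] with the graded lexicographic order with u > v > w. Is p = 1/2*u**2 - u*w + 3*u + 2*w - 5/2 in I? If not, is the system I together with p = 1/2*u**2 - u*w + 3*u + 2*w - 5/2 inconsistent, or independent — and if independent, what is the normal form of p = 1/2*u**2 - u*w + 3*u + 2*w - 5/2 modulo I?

1/2*u**2 - u*w + 3*u + 2*w - 5/2 lies in I (it reduces to 0).

First compute the reduced Gröbner basis of I by Buchberger's algorithm.
f_1 = 10*u - 10, LT = u.
f_2 = -1/2*u*v - 2*u + 8*v + 5*w + 29/2, LT = u*v.
f_3 = 1/2*v*w + 6*u - 2*w - 17/2, LT = v*w.
f_4 = -2*u*v + 5*v**2 - 4*u - 3*w - 6, LT = u*v.

S(f_1,f_2): lcm = u*v. S = -4*u + 15*v + 10*w + 29.
  reduce S modulo (f_1, f_2, f_3, f_4):
  remainder 15*v + 10*w + 25 ≠ 0; add h_5 = 15*v + 10*w + 25 to the basis.

S(f_1,f_4): lcm = u*v. S = 5/2*v**2 - 2*u - v - 3/2*w - 3.
  reduce S modulo (f_1, f_2, f_3, f_4, h_5):
  remainder -85/18*w - 85/18 ≠ 0; add h_6 = -85/18*w - 85/18 to the basis.

The other S-polynomials (S(f_1,f_3), S(f_2,f_3), S(f_2,f_4), S(f_3,f_4), S(f_1,h_5), S(f_2,h_5), S(f_3,h_5), S(f_4,h_5), S(f_1,h_6), S(f_2,h_6), S(f_3,h_6), S(f_4,h_6), S(h_5,h_6)) all reduce to 0 modulo the current basis, so we have a Gröbner basis.
Inter-reduce: drop elements whose leading term is divisible by another's, tail-reduce, and make monic.
Reduced Gröbner basis: {u - 1, v + 1, w + 1}.
Label its elements g_1 = u - 1, g_2 = v + 1, g_3 = w + 1.

Reduce p = 1/2*u**2 - u*w + 3*u + 2*w - 5/2 modulo G:
  leading term u**2: subtract (1/2*u)·g_1 from 1/2*u**2 - u*w + 3*u + 2*w - 5/2 → -u*w + 7/2*u + 2*w - 5/2
  leading term u*w: subtract (-w)·g_1 from -u*w + 7/2*u + 2*w - 5/2 → 7/2*u + w - 5/2
  leading term u: subtract (7/2)·g_1 from 7/2*u + w - 5/2 → w + 1
  leading term w: subtract (1)·g_3 from w + 1 → 0
  normal form = 0.
Since the normal form is 0, p ∈ I.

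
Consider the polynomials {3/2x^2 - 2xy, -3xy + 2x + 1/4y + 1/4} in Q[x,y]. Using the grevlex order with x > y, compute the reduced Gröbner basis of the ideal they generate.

f_1 = 3/2x^2 - 2xy, LT = x^2.
f_2 = -3xy + 2x + 1/4y + 1/4, LT = xy.

S(f_1,f_2): lcm = x^2y. S = -4/3xy^2 + 2/3x^2 + 1/12xy + 1/12x.
  leading term xy^2: subtract (4/9y)·f_2 from -4/3xy^2 + 2/3x^2 + 1/12xy + 1/12x → 2/3x^2 - 29/36xy - 1/9y^2 + 1/12x - 1/9y
  leading term x^2: subtract (4/9)·f_1 from 2/3x^2 - 29/36xy - 1/9y^2 + 1/12x - 1/9y → 1/12xy - 1/9y^2 + 1/12x - 1/9y
  leading term xy: subtract (-1/36)·f_2 from 1/12xy - 1/9y^2 + 1/12x - 1/9y → -1/9y^2 + 5/36x - 5/48y + 1/144
  leading term y^2: no divisor's leading term divides it; move -1/9y^2 to the remainder.
  leading term x: no divisor's leading term divides it; move 5/36x to the remainder.
  leading term y: no divisor's leading term divides it; move -5/48y to the remainder.
  leading term 1: no divisor's leading term divides it; move 1/144 to the remainder.
  remainder -1/9y^2 + 5/36x - 5/48y + 1/144 ≠ 0; add g_3 = -1/9y^2 + 5/36x - 5/48y + 1/144 to the basis.

S(f_1,g_3): leading monomials are coprime, so the S-polynomial reduces to 0 (Buchberger's first criterion).
S(f_2,g_3): lcm = xy^2. S = 5/4x^2 - 77/48xy - 1/12y^2 + 1/16x - 1/12y.
  leading term x^2: subtract (5/6)·f_1 from 5/4x^2 - 77/48xy - 1/12y^2 + 1/16x - 1/12y → 1/16xy - 1/12y^2 + 1/16x - 1/12y
  leading term xy: subtract (-1/48)·f_2 from 1/16xy - 1/12y^2 + 1/16x - 1/12y → -1/12y^2 + 5/48x - 5/64y + 1/192
  leading term y^2: subtract (3/4)·g_3 from -1/12y^2 + 5/48x - 5/64y + 1/192 → 0
  remainder 0.

Every S-polynomial of the final basis reduces to 0, so we have a Gröbner basis.

G = {x^2 - 8/9x - 1/9y - 1/9, xy - 2/3x - 1/12y - 1/12, y^2 - 5/4x + 15/16y - 1/16}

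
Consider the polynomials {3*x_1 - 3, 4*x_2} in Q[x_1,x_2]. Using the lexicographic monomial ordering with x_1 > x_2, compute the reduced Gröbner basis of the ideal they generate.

G = {x_1 - 1, x_2}

This is the nonlinear analogue of row-reducing a linear system.

f_1 = 3*x_1 - 3, LT = x_1.
f_2 = 4*x_2, LT = x_2.

S(f_1,f_2): leading monomials are coprime, so the S-polynomial reduces to 0 (Buchberger's first criterion).
Every S-polynomial of the final basis reduces to 0, so we have a Gröbner basis.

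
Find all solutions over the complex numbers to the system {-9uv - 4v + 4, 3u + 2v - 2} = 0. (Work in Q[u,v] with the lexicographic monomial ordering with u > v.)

{(2/9, 2/3), (0, 1)}

Compute a lex Gröbner basis by Buchberger's algorithm.
f_1 = -9uv - 4v + 4, LT = uv.
f_2 = 3u + 2v - 2, LT = u.

S(f_1,f_2): lcm = uv. S = -2/3v^2 + 10/9v - 4/9.
  leading term v^2: no divisor's leading term divides it; move -2/3v^2 to the remainder.
  leading term v: no divisor's leading term divides it; move 10/9v to the remainder.
  leading term 1: no divisor's leading term divides it; move -4/9 to the remainder.
  remainder -2/3v^2 + 10/9v - 4/9 ≠ 0; add h_3 = -2/3v^2 + 10/9v - 4/9 to the basis.

The other S-polynomials (S(f_1,h_3), S(f_2,h_3)) all reduce to 0 modulo the current basis, so we have a Gröbner basis.
Inter-reduce: drop elements whose leading term is divisible by another's, tail-reduce, and make monic.
Reduced Gröbner basis: {u + 2/3v - 2/3, v^2 - 5/3v + 2/3}.

A lex Gröbner basis eliminates variables successively. Here v^2 - 5/3v + 2/3 depends only on v, with roots {2/3, 1}; lifting each root through the earlier basis elements recovers the full solutions.
  v = 2/3: the earlier basis element becomes u - 2/9 = 0, giving u = 2/9 — point (2/9, 2/3).
  v = 1: the earlier basis element becomes u = 0, giving u = 0 — point (0, 1).
Each listed point satisfies every original equation (direct substitution).
This is the nonlinear analogue of row-reducing a linear system.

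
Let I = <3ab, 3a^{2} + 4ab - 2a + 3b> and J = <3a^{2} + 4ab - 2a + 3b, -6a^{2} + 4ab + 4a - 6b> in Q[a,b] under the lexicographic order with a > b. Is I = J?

Equality of ideals is decidable: compute both reduced Gröbner bases (unique for the ordering) and check whether they agree.
Buchberger on the first generating set:
f_1 = 3ab, LT = ab.
f_2 = 3a^{2} + 4ab - 2a + 3b, LT = a^{2}.

S(f_1,f_2): lcm = a^{2}b. S = -\tfrac{4}{3}ab^{2} + \tfrac{2}{3}ab - b^{2}.
  reduce S modulo (f_1, f_2):
  remainder -b^{2} ≠ 0; add g_3 = -b^{2} to the basis.

The other S-polynomials (S(f_1,g_3), S(f_2,g_3)) all reduce to 0 modulo the current basis, so we have a Gröbner basis.
Inter-reduce: drop elements whose leading term is divisible by another's, tail-reduce, and make monic.
Reduced Gröbner basis: {a^{2} - \tfrac{2}{3}a + b, ab, b^{2}}.

Buchberger on the second generating set:
h_1 = 3a^{2} + 4ab - 2a + 3b, LT = a^{2}.
h_2 = -6a^{2} + 4ab + 4a - 6b, LT = a^{2}.

S(h_1,h_2): lcm = a^{2}. S = 2ab.
  reduce S modulo (h_1, h_2):
  remainder 2ab ≠ 0; add k_3 = 2ab to the basis.

S(h_1,k_3): lcm = a^{2}b. S = \tfrac{4}{3}ab^{2} - \tfrac{2}{3}ab + b^{2}.
  reduce S modulo (h_1, h_2, k_3):
  remainder b^{2} ≠ 0; add k_4 = b^{2} to the basis.

The other S-polynomials (S(h_2,k_3), S(h_1,k_4), S(h_2,k_4), S(k_3,k_4)) all reduce to 0 modulo the current basis, so we have a Gröbner basis.
Inter-reduce: drop elements whose leading term is divisible by another's, tail-reduce, and make monic.
Reduced Gröbner basis: {a^{2} - \tfrac{2}{3}a + b, ab, b^{2}}.

Same reduced basis, so the two generating sets span the same ideal.

Yes, the ideals are equal.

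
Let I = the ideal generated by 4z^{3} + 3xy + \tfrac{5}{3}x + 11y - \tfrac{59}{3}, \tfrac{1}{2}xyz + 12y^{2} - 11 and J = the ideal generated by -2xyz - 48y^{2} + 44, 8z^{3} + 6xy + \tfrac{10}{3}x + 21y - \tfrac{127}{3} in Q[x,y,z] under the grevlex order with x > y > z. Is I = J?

For a fixed monomial order, each ideal has a unique reduced Gröbner basis; comparing bases decides equality.
Buchberger on the first generating set:
f_1 = 4z^{3} + 3xy + \tfrac{5}{3}x + 11y - \tfrac{59}{3}, LT = z^{3}.
f_2 = \tfrac{1}{2}xyz + 12y^{2} - 11, LT = xyz.

S(f_1,f_2): lcm = xyz^{3}. S = \tfrac{3}{4}x^{2}y^{2} - 24y^{2}z^{2} + \tfrac{5}{12}x^{2}y + \tfrac{11}{4}xy^{2} - \tfrac{59}{12}xy + 22z^{2}.
  reduce S modulo (f_1, f_2):
  remainder \tfrac{3}{4}x^{2}y^{2} - 24y^{2}z^{2} + \tfrac{5}{12}x^{2}y + \tfrac{11}{4}xy^{2} - \tfrac{59}{12}xy + 22z^{2} ≠ 0; add g_3 = \tfrac{3}{4}x^{2}y^{2} - 24y^{2}z^{2} + \tfrac{5}{12}x^{2}y + \tfrac{11}{4}xy^{2} - \tfrac{59}{12}xy + 22z^{2} to the basis.

The other S-polynomials (S(f_1,g_3), S(f_2,g_3)) all reduce to 0 modulo the current basis, so we have a Gröbner basis.
Inter-reduce: drop elements whose leading term is divisible by another's, tail-reduce, and make monic.
Reduced Gröbner basis: {x^{2}y^{2} - 32y^{2}z^{2} + \tfrac{5}{9}x^{2}y + \tfrac{11}{3}xy^{2} - \tfrac{59}{9}xy + \tfrac{88}{3}z^{2}, xyz + 24y^{2} - 22, z^{3} + \tfrac{3}{4}xy + \tfrac{5}{12}x + \tfrac{11}{4}y - \tfrac{59}{12}}.

Buchberger on the second generating set:
h_1 = -2xyz - 48y^{2} + 44, LT = xyz.
h_2 = 8z^{3} + 6xy + \tfrac{10}{3}x + 21y - \tfrac{127}{3}, LT = z^{3}.

S(h_1,h_2): lcm = xyz^{3}. S = -\tfrac{3}{4}x^{2}y^{2} + 24y^{2}z^{2} - \tfrac{5}{12}x^{2}y - \tfrac{21}{8}xy^{2} + \tfrac{127}{24}xy - 22z^{2}.
  reduce S modulo (h_1, h_2):
  remainder -\tfrac{3}{4}x^{2}y^{2} + 24y^{2}z^{2} - \tfrac{5}{12}x^{2}y - \tfrac{21}{8}xy^{2} + \tfrac{127}{24}xy - 22z^{2} ≠ 0; add k_3 = -\tfrac{3}{4}x^{2}y^{2} + 24y^{2}z^{2} - \tfrac{5}{12}x^{2}y - \tfrac{21}{8}xy^{2} + \tfrac{127}{24}xy - 22z^{2} to the basis.

The other S-polynomials (S(h_1,k_3), S(h_2,k_3)) all reduce to 0 modulo the current basis, so we have a Gröbner basis.
Inter-reduce: drop elements whose leading term is divisible by another's, tail-reduce, and make monic.
Reduced Gröbner basis: {x^{2}y^{2} - 32y^{2}z^{2} + \tfrac{5}{9}x^{2}y + \tfrac{7}{2}xy^{2} - \tfrac{127}{18}xy + \tfrac{88}{3}z^{2}, xyz + 24y^{2} - 22, z^{3} + \tfrac{3}{4}xy + \tfrac{5}{12}x + \tfrac{21}{8}y - \tfrac{127}{24}}.

The bases are distinct; the ideals are different.

No, the ideals differ.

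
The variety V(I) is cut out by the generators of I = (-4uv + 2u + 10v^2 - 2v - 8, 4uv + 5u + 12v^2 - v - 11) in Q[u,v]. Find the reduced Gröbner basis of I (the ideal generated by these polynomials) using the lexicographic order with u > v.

f_1 = -4uv + 2u + 10v^2 - 2v - 8, LT = uv.
f_2 = 4uv + 5u + 12v^2 - v - 11, LT = uv.

S(f_1,f_2): lcm = uv. S = -7/4u - 11/2v^2 + 3/4v + 19/4.
  leading term u: no divisor's leading term divides it; move -7/4u to the remainder.
  leading term v^2: no divisor's leading term divides it; move -11/2v^2 to the remainder.
  leading term v: no divisor's leading term divides it; move 3/4v to the remainder.
  leading term 1: no divisor's leading term divides it; move 19/4 to the remainder.
  remainder -7/4u - 11/2v^2 + 3/4v + 19/4 ≠ 0; add g_3 = -7/4u - 11/2v^2 + 3/4v + 19/4 to the basis.

S(f_1,g_3): lcm = uv. S = -1/2u - 22/7v^3 - 29/14v^2 + 45/14v + 2.
  leading term u: subtract (2/7)·g_3 from -1/2u - 22/7v^3 - 29/14v^2 + 45/14v + 2 → -22/7v^3 - 1/2v^2 + 3v + 9/14
  leading term v^3: no divisor's leading term divides it; move -22/7v^3 to the remainder.
  leading term v^2: no divisor's leading term divides it; move -1/2v^2 to the remainder.
  leading term v: no divisor's leading term divides it; move 3v to the remainder.
  leading term 1: no divisor's leading term divides it; move 9/14 to the remainder.
  remainder -22/7v^3 - 1/2v^2 + 3v + 9/14 ≠ 0; add g_4 = -22/7v^3 - 1/2v^2 + 3v + 9/14 to the basis.

The other S-polynomials (S(f_2,g_3), S(f_1,g_4), S(f_2,g_4), S(g_3,g_4)) all reduce to 0 modulo the current basis, so we have a Gröbner basis.
Inter-reduce: drop elements whose leading term is divisible by another's, tail-reduce, and make monic.

G = {u + 22/7v^2 - 3/7v - 19/7, v^3 + 7/44v^2 - 21/22v - 9/44}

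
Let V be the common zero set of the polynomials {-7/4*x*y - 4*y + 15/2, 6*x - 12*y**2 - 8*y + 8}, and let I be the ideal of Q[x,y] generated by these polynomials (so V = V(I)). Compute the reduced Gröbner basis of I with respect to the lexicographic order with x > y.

G = {x - 2*y**2 - 4/3*y + 4/3, y**3 + 2/3*y**2 + 10/21*y - 15/7}

f_1 = -7/4*x*y - 4*y + 15/2, LT = x*y.
f_2 = 6*x - 12*y**2 - 8*y + 8, LT = x.

S(f_1,f_2): lcm = x*y. S = 2*y**3 + 4/3*y**2 + 20/21*y - 30/7.
  leading term y**3: no divisor's leading term divides it; move 2*y**3 to the remainder.
  leading term y**2: no divisor's leading term divides it; move 4/3*y**2 to the remainder.
  leading term y: no divisor's leading term divides it; move 20/21*y to the remainder.
  leading term 1: no divisor's leading term divides it; move -30/7 to the remainder.
  remainder 2*y**3 + 4/3*y**2 + 20/21*y - 30/7 ≠ 0; add g_3 = 2*y**3 + 4/3*y**2 + 20/21*y - 30/7 to the basis.

The other S-polynomials (S(f_1,g_3), S(f_2,g_3)) all reduce to 0 modulo the current basis, so we have a Gröbner basis.
Inter-reduce: drop elements whose leading term is divisible by another's, tail-reduce, and make monic.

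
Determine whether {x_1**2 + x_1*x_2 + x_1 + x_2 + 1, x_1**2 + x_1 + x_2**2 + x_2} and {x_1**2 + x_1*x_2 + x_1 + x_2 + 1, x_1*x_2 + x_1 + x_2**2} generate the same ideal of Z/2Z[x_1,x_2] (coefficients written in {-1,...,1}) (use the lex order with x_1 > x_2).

No, the ideals differ.

For a fixed monomial order, each ideal has a unique reduced Gröbner basis; comparing bases decides equality.
Buchberger on the first generating set:
f_1 = x_1**2 + x_1*x_2 + x_1 + x_2 + 1, LT = x_1**2.
f_2 = x_1**2 + x_1 + x_2**2 + x_2, LT = x_1**2.

S(f_1,f_2): lcm = x_1**2. S = x_1*x_2 + x_2**2 + 1.
  leading term x_1*x_2: no divisor's leading term divides it; move x_1*x_2 to the remainder.
  leading term x_2**2: no divisor's leading term divides it; move x_2**2 to the remainder.
  leading term 1: no divisor's leading term divides it; move 1 to the remainder.
  remainder x_1*x_2 + x_2**2 + 1 ≠ 0; add g_3 = x_1*x_2 + x_2**2 + 1 to the basis.

S(f_1,g_3): lcm = x_1**2*x_2. S = x_1*x_2 + x_1 + x_2**2 + x_2.
  leading term x_1*x_2: subtract (1)·g_3 from x_1*x_2 + x_1 + x_2**2 + x_2 → x_1 + x_2 + 1
  leading term x_1: no divisor's leading term divides it; move x_1 to the remainder.
  leading term x_2: no divisor's leading term divides it; move x_2 to the remainder.
  leading term 1: no divisor's leading term divides it; move 1 to the remainder.
  remainder x_1 + x_2 + 1 ≠ 0; add g_4 = x_1 + x_2 + 1 to the basis.

S(f_1,g_4): lcm = x_1**2. S = x_2 + 1.
  leading term x_2: no divisor's leading term divides it; move x_2 to the remainder.
  leading term 1: no divisor's leading term divides it; move 1 to the remainder.
  remainder x_2 + 1 ≠ 0; add g_5 = x_2 + 1 to the basis.

The other S-polynomials (S(f_2,g_3), S(f_2,g_4), S(g_3,g_4), S(f_1,g_5), S(f_2,g_5), S(g_3,g_5), S(g_4,g_5)) all reduce to 0 modulo the current basis, so we have a Gröbner basis.
Inter-reduce: drop elements whose leading term is divisible by another's, tail-reduce, and make monic.
Reduced Gröbner basis: {x_1, x_2 + 1}.

Buchberger on the second generating set:
h_1 = x_1**2 + x_1*x_2 + x_1 + x_2 + 1, LT = x_1**2.
h_2 = x_1*x_2 + x_1 + x_2**2, LT = x_1*x_2.

S(h_1,h_2): lcm = x_1**2*x_2. S = x_1**2 + x_1*x_2 + x_2**2 + x_2.
  leading term x_1**2: subtract (1)·h_1 from x_1**2 + x_1*x_2 + x_2**2 + x_2 → x_1 + x_2**2 + 1
  leading term x_1: no divisor's leading term divides it; move x_1 to the remainder.
  leading term x_2**2: no divisor's leading term divides it; move x_2**2 to the remainder.
  leading term 1: no divisor's leading term divides it; move 1 to the remainder.
  remainder x_1 + x_2**2 + 1 ≠ 0; add k_3 = x_1 + x_2**2 + 1 to the basis.

S(h_1,k_3): lcm = x_1**2. S = x_1*x_2**2 + x_1*x_2 + x_2 + 1.
  leading term x_1*x_2**2: subtract (x_2)·h_2 from x_1*x_2**2 + x_1*x_2 + x_2 + 1 → x_2**3 + x_2 + 1
  leading term x_2**3: no divisor's leading term divides it; move x_2**3 to the remainder.
  leading term x_2: no divisor's leading term divides it; move x_2 to the remainder.
  leading term 1: no divisor's leading term divides it; move 1 to the remainder.
  remainder x_2**3 + x_2 + 1 ≠ 0; add k_4 = x_2**3 + x_2 + 1 to the basis.

The other S-polynomials (S(h_2,k_3), S(h_1,k_4), S(h_2,k_4), S(k_3,k_4)) all reduce to 0 modulo the current basis, so we have a Gröbner basis.
Inter-reduce: drop elements whose leading term is divisible by another's, tail-reduce, and make monic.
Reduced Gröbner basis: {x_1 + x_2**2 + 1, x_2**3 + x_2 + 1}.

These differ, so the ideals are not equal.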